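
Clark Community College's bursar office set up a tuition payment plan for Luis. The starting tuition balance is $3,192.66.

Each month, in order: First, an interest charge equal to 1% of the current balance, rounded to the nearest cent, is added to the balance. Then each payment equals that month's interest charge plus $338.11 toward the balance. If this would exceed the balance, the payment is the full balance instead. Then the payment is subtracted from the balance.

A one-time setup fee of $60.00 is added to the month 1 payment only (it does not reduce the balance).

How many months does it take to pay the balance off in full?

Month 1: opening $3,192.66; interest $31.93 → $3,224.59; payment $370.04 (+ $60.00 fee); balance $2,854.55
Month 2: opening $2,854.55; interest $28.55 → $2,883.10; payment $366.66; balance $2,516.44
Month 3: opening $2,516.44; interest $25.16 → $2,541.60; payment $363.27; balance $2,178.33
Month 4: opening $2,178.33; interest $21.78 → $2,200.11; payment $359.89; balance $1,840.22
Month 5: opening $1,840.22; interest $18.40 → $1,858.62; payment $356.51; balance $1,502.11
Month 6: opening $1,502.11; interest $15.02 → $1,517.13; payment $353.13; balance $1,164.00
Month 7: opening $1,164.00; interest $11.64 → $1,175.64; payment $349.75; balance $825.89
Month 8: opening $825.89; interest $8.26 → $834.15; payment $346.37; balance $487.78
Month 9: opening $487.78; interest $4.88 → $492.66; payment $342.99; balance $149.67
Month 10: opening $149.67; interest $1.50 → $151.17; payment $151.17; balance $0.00
Balance reaches $0.00 in month 10.

10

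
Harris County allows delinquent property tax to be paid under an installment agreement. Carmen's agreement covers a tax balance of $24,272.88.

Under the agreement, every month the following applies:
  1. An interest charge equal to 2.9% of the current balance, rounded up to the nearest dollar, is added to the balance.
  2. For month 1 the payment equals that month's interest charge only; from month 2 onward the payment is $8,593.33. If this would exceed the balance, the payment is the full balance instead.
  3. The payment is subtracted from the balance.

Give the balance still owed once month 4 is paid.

# | Opening | Interest | Payment | End bal
1 | $24,272.88 | $704.00 | $704.00 | $24,272.88
2 | $24,272.88 | $704.00 | $8,593.33 | $16,383.55
3 | $16,383.55 | $476.00 | $8,593.33 | $8,266.22
4 | $8,266.22 | $240.00 | $8,506.22 | $0.00

$0.00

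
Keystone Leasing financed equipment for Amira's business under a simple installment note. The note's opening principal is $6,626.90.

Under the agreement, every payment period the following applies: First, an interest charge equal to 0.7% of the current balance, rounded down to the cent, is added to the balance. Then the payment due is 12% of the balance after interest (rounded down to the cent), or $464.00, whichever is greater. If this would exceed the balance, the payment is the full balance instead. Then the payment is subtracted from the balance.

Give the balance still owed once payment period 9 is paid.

Payment period 1: opening $6,626.90; interest $46.38 → $6,673.28; payment $800.79; balance $5,872.49
Payment period 2: opening $5,872.49; interest $41.10 → $5,913.59; payment $709.63; balance $5,203.96
Payment period 3: opening $5,203.96; interest $36.42 → $5,240.38; payment $628.84; balance $4,611.54
Payment period 4: opening $4,611.54; interest $32.28 → $4,643.82; payment $557.25; balance $4,086.57
Payment period 5: opening $4,086.57; interest $28.60 → $4,115.17; payment $493.82; balance $3,621.35
Payment period 6: opening $3,621.35; interest $25.34 → $3,646.69; payment $464.00; balance $3,182.69
Payment period 7: opening $3,182.69; interest $22.27 → $3,204.96; payment $464.00; balance $2,740.96
Payment period 8: opening $2,740.96; interest $19.18 → $2,760.14; payment $464.00; balance $2,296.14
Payment period 9: opening $2,296.14; interest $16.07 → $2,312.21; payment $464.00; balance $1,848.21

$1,848.21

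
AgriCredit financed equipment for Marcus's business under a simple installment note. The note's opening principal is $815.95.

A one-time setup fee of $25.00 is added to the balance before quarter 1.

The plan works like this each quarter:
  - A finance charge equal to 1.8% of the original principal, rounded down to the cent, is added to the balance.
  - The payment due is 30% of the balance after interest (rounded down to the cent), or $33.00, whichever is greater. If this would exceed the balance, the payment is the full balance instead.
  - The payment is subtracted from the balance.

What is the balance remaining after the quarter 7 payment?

$100.71

Quarter 1: opening $840.95; interest $14.68 → $855.63; payment $256.68; balance $598.95
Quarter 2: opening $598.95; interest $14.68 → $613.63; payment $184.08; balance $429.55
Quarter 3: opening $429.55; interest $14.68 → $444.23; payment $133.26; balance $310.97
Quarter 4: opening $310.97; interest $14.68 → $325.65; payment $97.69; balance $227.96
Quarter 5: opening $227.96; interest $14.68 → $242.64; payment $72.79; balance $169.85
Quarter 6: opening $169.85; interest $14.68 → $184.53; payment $55.35; balance $129.18
Quarter 7: opening $129.18; interest $14.68 → $143.86; payment $43.15; balance $100.71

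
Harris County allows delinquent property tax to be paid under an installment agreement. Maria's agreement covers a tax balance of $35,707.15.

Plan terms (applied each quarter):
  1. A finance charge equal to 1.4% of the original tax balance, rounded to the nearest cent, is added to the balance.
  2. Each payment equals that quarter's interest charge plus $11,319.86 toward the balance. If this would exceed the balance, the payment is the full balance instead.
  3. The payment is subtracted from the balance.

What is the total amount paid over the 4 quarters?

$37,706.75

Quarter 1: opening $35,707.15; interest $499.90 → $36,207.05; payment $11,819.76; balance $24,387.29
Quarter 2: opening $24,387.29; interest $499.90 → $24,887.19; payment $11,819.76; balance $13,067.43
Quarter 3: opening $13,067.43; interest $499.90 → $13,567.33; payment $11,819.76; balance $1,747.57
Quarter 4: opening $1,747.57; interest $499.90 → $2,247.47; payment $2,247.47; balance $0.00
Total paid: $37,706.75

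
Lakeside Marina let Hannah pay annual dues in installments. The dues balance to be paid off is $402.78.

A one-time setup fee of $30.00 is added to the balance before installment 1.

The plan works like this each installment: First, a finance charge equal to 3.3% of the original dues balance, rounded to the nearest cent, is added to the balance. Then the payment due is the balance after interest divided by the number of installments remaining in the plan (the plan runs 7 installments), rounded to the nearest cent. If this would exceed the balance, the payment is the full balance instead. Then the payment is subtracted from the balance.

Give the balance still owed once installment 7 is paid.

Installment 1: opening $432.78; interest $13.29 → $446.07; payment $63.72; balance $382.35
Installment 2: opening $382.35; interest $13.29 → $395.64; payment $65.94; balance $329.70
Installment 3: opening $329.70; interest $13.29 → $342.99; payment $68.60; balance $274.39
Installment 4: opening $274.39; interest $13.29 → $287.68; payment $71.92; balance $215.76
Installment 5: opening $215.76; interest $13.29 → $229.05; payment $76.35; balance $152.70
Installment 6: opening $152.70; interest $13.29 → $165.99; payment $83.00; balance $82.99
Installment 7: opening $82.99; interest $13.29 → $96.28; payment $96.28; balance $0.00

$0.00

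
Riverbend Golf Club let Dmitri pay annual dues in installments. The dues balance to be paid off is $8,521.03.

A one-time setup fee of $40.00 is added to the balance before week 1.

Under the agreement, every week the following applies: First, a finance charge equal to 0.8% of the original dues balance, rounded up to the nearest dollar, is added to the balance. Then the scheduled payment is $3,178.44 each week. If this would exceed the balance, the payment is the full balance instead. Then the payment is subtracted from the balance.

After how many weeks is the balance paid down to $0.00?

Week 1: $8,561.03 +$69.00 interest = $8,630.03; pay $3,178.44 → $5,451.59
Week 2: $5,451.59 +$69.00 interest = $5,520.59; pay $3,178.44 → $2,342.15
Week 3: $2,342.15 +$69.00 interest = $2,411.15; pay $2,411.15 → $0.00
Balance reaches $0.00 in week 3.

3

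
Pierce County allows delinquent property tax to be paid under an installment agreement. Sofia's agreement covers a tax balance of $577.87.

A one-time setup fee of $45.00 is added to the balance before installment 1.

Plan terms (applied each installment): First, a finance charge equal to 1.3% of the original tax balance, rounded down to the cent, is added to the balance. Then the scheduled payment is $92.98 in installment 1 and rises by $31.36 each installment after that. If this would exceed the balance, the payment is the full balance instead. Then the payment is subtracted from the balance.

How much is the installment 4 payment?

Installment 1: opening $622.87; interest $7.51 → $630.38; payment $92.98; balance $537.40
Installment 2: opening $537.40; interest $7.51 → $544.91; payment $124.34; balance $420.57
Installment 3: opening $420.57; interest $7.51 → $428.08; payment $155.70; balance $272.38
Installment 4: opening $272.38; interest $7.51 → $279.89; payment $187.06; balance $92.83

$187.06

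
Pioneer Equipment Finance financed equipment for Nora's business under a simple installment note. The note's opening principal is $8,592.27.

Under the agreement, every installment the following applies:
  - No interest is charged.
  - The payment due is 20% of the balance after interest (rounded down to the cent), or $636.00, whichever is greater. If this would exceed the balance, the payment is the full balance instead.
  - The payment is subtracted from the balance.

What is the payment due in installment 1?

$1,718.45

Installment 1: $8,592.27 − $1,718.45 → $6,873.82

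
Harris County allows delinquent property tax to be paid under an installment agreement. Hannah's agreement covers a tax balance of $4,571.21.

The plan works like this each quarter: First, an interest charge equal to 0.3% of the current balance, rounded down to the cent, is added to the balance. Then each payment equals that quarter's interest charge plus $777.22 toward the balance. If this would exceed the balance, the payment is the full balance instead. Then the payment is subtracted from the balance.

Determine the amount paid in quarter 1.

$790.93

Quarter 1: opening $4,571.21; interest $13.71 → $4,584.92; payment $790.93; balance $3,793.99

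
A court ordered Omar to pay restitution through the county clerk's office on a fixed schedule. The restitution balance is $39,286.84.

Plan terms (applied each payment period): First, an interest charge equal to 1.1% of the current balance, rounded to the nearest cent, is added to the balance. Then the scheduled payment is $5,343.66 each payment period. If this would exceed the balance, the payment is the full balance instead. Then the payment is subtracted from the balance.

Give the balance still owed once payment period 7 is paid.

$3,750.73

# | Opening | Interest | Payment | End bal
1 | $39,286.84 | $432.16 | $5,343.66 | $34,375.34
2 | $34,375.34 | $378.13 | $5,343.66 | $29,409.81
3 | $29,409.81 | $323.51 | $5,343.66 | $24,389.66
4 | $24,389.66 | $268.29 | $5,343.66 | $19,314.29
5 | $19,314.29 | $212.46 | $5,343.66 | $14,183.09
6 | $14,183.09 | $156.01 | $5,343.66 | $8,995.44
7 | $8,995.44 | $98.95 | $5,343.66 | $3,750.73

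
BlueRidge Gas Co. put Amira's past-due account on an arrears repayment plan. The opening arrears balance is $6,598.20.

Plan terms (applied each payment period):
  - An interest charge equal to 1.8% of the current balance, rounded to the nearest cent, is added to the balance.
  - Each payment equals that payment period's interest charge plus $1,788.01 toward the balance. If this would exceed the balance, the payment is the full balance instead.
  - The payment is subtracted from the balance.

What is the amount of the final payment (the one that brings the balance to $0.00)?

Payment period 1: $6,598.20 +$118.77 interest = $6,716.97; pay $1,906.78 → $4,810.19
Payment period 2: $4,810.19 +$86.58 interest = $4,896.77; pay $1,874.59 → $3,022.18
Payment period 3: $3,022.18 +$54.40 interest = $3,076.58; pay $1,842.41 → $1,234.17
Payment period 4: $1,234.17 +$22.22 interest = $1,256.39; pay $1,256.39 → $0.00

$1,256.39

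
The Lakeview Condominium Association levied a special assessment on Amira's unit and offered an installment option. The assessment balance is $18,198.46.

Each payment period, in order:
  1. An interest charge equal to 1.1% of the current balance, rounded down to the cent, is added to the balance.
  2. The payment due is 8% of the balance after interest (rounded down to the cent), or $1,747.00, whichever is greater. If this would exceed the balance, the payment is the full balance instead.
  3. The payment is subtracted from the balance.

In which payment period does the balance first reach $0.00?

12

Payment period 1: opening $18,198.46; interest $200.18 → $18,398.64; payment $1,747.00; balance $16,651.64
Payment period 2: opening $16,651.64; interest $183.16 → $16,834.80; payment $1,747.00; balance $15,087.80
Payment period 3: opening $15,087.80; interest $165.96 → $15,253.76; payment $1,747.00; balance $13,506.76
Payment period 4: opening $13,506.76; interest $148.57 → $13,655.33; payment $1,747.00; balance $11,908.33
Payment period 5: opening $11,908.33; interest $130.99 → $12,039.32; payment $1,747.00; balance $10,292.32
Payment period 6: opening $10,292.32; interest $113.21 → $10,405.53; payment $1,747.00; balance $8,658.53
Payment period 7: opening $8,658.53; interest $95.24 → $8,753.77; payment $1,747.00; balance $7,006.77
Payment period 8: opening $7,006.77; interest $77.07 → $7,083.84; payment $1,747.00; balance $5,336.84
Payment period 9: opening $5,336.84; interest $58.70 → $5,395.54; payment $1,747.00; balance $3,648.54
Payment period 10: opening $3,648.54; interest $40.13 → $3,688.67; payment $1,747.00; balance $1,941.67
Payment period 11: opening $1,941.67; interest $21.35 → $1,963.02; payment $1,747.00; balance $216.02
Payment period 12: opening $216.02; interest $2.37 → $218.39; payment $218.39; balance $0.00
Balance reaches $0.00 in payment period 12.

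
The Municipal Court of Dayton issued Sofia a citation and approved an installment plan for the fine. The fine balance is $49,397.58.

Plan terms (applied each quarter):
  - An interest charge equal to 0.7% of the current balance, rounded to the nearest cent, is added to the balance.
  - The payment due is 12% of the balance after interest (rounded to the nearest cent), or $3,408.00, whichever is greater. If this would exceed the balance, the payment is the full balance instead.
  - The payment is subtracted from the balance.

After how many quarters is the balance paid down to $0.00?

# | Opening | Interest | Payment | End bal
1 | $49,397.58 | $345.78 | $5,969.20 | $43,774.16
2 | $43,774.16 | $306.42 | $5,289.67 | $38,790.91
3 | $38,790.91 | $271.54 | $4,687.49 | $34,374.96
4 | $34,374.96 | $240.62 | $4,153.87 | $30,461.71
5 | $30,461.71 | $213.23 | $3,680.99 | $26,993.95
6 | $26,993.95 | $188.96 | $3,408.00 | $23,774.91
7 | $23,774.91 | $166.42 | $3,408.00 | $20,533.33
8 | $20,533.33 | $143.73 | $3,408.00 | $17,269.06
9 | $17,269.06 | $120.88 | $3,408.00 | $13,981.94
10 | $13,981.94 | $97.87 | $3,408.00 | $10,671.81
11 | $10,671.81 | $74.70 | $3,408.00 | $7,338.51
12 | $7,338.51 | $51.37 | $3,408.00 | $3,981.88
13 | $3,981.88 | $27.87 | $3,408.00 | $601.75
14 | $601.75 | $4.21 | $605.96 | $0.00
Balance reaches $0.00 in quarter 14.

14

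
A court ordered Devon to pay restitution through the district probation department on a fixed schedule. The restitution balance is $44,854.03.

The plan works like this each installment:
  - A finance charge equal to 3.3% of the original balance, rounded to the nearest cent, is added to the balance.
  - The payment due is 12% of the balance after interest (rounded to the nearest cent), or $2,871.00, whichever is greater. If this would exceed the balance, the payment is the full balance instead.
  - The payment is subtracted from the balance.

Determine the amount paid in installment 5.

Installment 1: $44,854.03 +$1,480.18 interest = $46,334.21; pay $5,560.11 → $40,774.10
Installment 2: $40,774.10 +$1,480.18 interest = $42,254.28; pay $5,070.51 → $37,183.77
Installment 3: $37,183.77 +$1,480.18 interest = $38,663.95; pay $4,639.67 → $34,024.28
Installment 4: $34,024.28 +$1,480.18 interest = $35,504.46; pay $4,260.54 → $31,243.92
Installment 5: $31,243.92 +$1,480.18 interest = $32,724.10; pay $3,926.89 → $28,797.21

$3,926.89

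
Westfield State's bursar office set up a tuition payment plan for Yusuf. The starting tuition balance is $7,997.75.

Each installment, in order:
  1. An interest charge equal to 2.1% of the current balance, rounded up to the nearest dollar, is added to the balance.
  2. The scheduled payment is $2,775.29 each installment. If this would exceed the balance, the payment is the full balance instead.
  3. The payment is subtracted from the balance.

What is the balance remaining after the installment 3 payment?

$11.88

# | Opening | Interest | Payment | End bal
1 | $7,997.75 | $168.00 | $2,775.29 | $5,390.46
2 | $5,390.46 | $114.00 | $2,775.29 | $2,729.17
3 | $2,729.17 | $58.00 | $2,775.29 | $11.88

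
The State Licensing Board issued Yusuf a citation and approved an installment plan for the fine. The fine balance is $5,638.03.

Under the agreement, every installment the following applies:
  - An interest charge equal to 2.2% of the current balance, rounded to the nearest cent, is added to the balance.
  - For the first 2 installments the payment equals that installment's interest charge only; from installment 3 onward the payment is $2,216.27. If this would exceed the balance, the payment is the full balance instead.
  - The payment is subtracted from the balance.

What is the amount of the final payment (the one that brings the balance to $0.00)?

$1,438.51

# | Opening | Interest | Payment | End bal
1 | $5,638.03 | $124.04 | $124.04 | $5,638.03
2 | $5,638.03 | $124.04 | $124.04 | $5,638.03
3 | $5,638.03 | $124.04 | $2,216.27 | $3,545.80
4 | $3,545.80 | $78.01 | $2,216.27 | $1,407.54
5 | $1,407.54 | $30.97 | $1,438.51 | $0.00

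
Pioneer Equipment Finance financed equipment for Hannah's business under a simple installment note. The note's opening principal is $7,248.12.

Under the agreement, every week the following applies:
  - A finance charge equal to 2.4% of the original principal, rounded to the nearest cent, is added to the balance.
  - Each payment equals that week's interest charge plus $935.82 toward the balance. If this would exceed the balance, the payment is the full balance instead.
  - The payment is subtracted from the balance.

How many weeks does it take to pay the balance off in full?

8

Week 1: opening $7,248.12; interest $173.95 → $7,422.07; payment $1,109.77; balance $6,312.30
Week 2: opening $6,312.30; interest $173.95 → $6,486.25; payment $1,109.77; balance $5,376.48
Week 3: opening $5,376.48; interest $173.95 → $5,550.43; payment $1,109.77; balance $4,440.66
Week 4: opening $4,440.66; interest $173.95 → $4,614.61; payment $1,109.77; balance $3,504.84
Week 5: opening $3,504.84; interest $173.95 → $3,678.79; payment $1,109.77; balance $2,569.02
Week 6: opening $2,569.02; interest $173.95 → $2,742.97; payment $1,109.77; balance $1,633.20
Week 7: opening $1,633.20; interest $173.95 → $1,807.15; payment $1,109.77; balance $697.38
Week 8: opening $697.38; interest $173.95 → $871.33; payment $871.33; balance $0.00
Balance reaches $0.00 in week 8.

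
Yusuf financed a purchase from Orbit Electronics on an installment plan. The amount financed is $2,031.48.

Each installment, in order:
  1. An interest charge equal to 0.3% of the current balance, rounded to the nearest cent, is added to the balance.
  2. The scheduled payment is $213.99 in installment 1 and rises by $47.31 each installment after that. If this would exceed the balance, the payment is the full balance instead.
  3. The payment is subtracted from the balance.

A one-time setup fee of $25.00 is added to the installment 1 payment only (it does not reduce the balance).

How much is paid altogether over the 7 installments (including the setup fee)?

Installment 1: $2,031.48 +$6.09 interest = $2,037.57; pay $213.99 (+ $25.00 fee) → $1,823.58
Installment 2: $1,823.58 +$5.47 interest = $1,829.05; pay $261.30 → $1,567.75
Installment 3: $1,567.75 +$4.70 interest = $1,572.45; pay $308.61 → $1,263.84
Installment 4: $1,263.84 +$3.79 interest = $1,267.63; pay $355.92 → $911.71
Installment 5: $911.71 +$2.74 interest = $914.45; pay $403.23 → $511.22
Installment 6: $511.22 +$1.53 interest = $512.75; pay $450.54 → $62.21
Installment 7: $62.21 +$0.19 interest = $62.40; pay $62.40 → $0.00
Total paid: $2,080.99

$2,080.99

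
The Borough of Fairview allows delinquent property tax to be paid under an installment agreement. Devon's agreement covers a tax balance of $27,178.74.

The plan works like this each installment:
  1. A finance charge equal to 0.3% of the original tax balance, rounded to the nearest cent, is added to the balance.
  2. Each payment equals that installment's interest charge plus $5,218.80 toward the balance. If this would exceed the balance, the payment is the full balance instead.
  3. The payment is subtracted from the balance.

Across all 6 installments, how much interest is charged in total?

$489.24

Installment 1: $27,178.74 +$81.54 interest = $27,260.28; pay $5,300.34 → $21,959.94
Installment 2: $21,959.94 +$81.54 interest = $22,041.48; pay $5,300.34 → $16,741.14
Installment 3: $16,741.14 +$81.54 interest = $16,822.68; pay $5,300.34 → $11,522.34
Installment 4: $11,522.34 +$81.54 interest = $11,603.88; pay $5,300.34 → $6,303.54
Installment 5: $6,303.54 +$81.54 interest = $6,385.08; pay $5,300.34 → $1,084.74
Installment 6: $1,084.74 +$81.54 interest = $1,166.28; pay $1,166.28 → $0.00
Total interest: $81.54 + $81.54 + $81.54 + $81.54 + $81.54 + $81.54 = $489.24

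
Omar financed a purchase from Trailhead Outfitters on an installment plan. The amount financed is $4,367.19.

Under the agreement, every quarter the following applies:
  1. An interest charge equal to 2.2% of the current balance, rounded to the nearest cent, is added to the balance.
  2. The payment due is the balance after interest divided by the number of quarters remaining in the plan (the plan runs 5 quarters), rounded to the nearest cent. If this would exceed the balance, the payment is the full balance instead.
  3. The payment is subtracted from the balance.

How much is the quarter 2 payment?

Quarter 1: $4,367.19 +$96.08 interest = $4,463.27; pay $892.65 → $3,570.62
Quarter 2: $3,570.62 +$78.55 interest = $3,649.17; pay $912.29 → $2,736.88

$912.29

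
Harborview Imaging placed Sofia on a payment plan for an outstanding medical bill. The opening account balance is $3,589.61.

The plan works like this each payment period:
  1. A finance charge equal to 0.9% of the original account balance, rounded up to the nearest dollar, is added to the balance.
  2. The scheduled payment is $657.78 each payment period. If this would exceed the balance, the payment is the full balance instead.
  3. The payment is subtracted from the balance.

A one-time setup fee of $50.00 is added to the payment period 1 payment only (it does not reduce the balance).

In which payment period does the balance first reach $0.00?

6

# | Opening | Interest | Payment | Fee | End bal
1 | $3,589.61 | $33.00 | $657.78 | $50.00 | $2,964.83
2 | $2,964.83 | $33.00 | $657.78 | — | $2,340.05
3 | $2,340.05 | $33.00 | $657.78 | — | $1,715.27
4 | $1,715.27 | $33.00 | $657.78 | — | $1,090.49
5 | $1,090.49 | $33.00 | $657.78 | — | $465.71
6 | $465.71 | $33.00 | $498.71 | — | $0.00
Balance reaches $0.00 in payment period 6.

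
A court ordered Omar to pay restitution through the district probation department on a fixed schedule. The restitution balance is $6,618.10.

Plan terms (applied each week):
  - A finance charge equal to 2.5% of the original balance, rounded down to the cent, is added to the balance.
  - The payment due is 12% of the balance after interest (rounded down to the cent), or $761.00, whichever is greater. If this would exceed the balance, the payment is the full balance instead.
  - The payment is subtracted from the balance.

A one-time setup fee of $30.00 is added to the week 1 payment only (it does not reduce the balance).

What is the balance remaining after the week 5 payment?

Week 1: $6,618.10 +$165.45 interest = $6,783.55; pay $814.02 (+ $30.00 fee) → $5,969.53
Week 2: $5,969.53 +$165.45 interest = $6,134.98; pay $761.00 → $5,373.98
Week 3: $5,373.98 +$165.45 interest = $5,539.43; pay $761.00 → $4,778.43
Week 4: $4,778.43 +$165.45 interest = $4,943.88; pay $761.00 → $4,182.88
Week 5: $4,182.88 +$165.45 interest = $4,348.33; pay $761.00 → $3,587.33

$3,587.33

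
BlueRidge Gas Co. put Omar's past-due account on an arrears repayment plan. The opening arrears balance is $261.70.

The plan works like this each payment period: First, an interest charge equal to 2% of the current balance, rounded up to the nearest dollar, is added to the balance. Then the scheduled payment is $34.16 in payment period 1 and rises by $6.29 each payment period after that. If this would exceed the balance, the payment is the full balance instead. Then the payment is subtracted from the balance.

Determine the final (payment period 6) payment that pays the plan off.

$51.00

# | Opening | Interest | Payment | End bal
1 | $261.70 | $6.00 | $34.16 | $233.54
2 | $233.54 | $5.00 | $40.45 | $198.09
3 | $198.09 | $4.00 | $46.74 | $155.35
4 | $155.35 | $4.00 | $53.03 | $106.32
5 | $106.32 | $3.00 | $59.32 | $50.00
6 | $50.00 | $1.00 | $51.00 | $0.00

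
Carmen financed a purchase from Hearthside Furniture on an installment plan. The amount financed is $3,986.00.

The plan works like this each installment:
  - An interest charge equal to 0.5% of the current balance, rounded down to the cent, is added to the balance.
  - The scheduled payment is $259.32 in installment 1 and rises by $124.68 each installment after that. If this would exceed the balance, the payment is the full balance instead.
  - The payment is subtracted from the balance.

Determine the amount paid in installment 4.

Installment 1: $3,986.00 +$19.93 interest = $4,005.93; pay $259.32 → $3,746.61
Installment 2: $3,746.61 +$18.73 interest = $3,765.34; pay $384.00 → $3,381.34
Installment 3: $3,381.34 +$16.90 interest = $3,398.24; pay $508.68 → $2,889.56
Installment 4: $2,889.56 +$14.44 interest = $2,904.00; pay $633.36 → $2,270.64

$633.36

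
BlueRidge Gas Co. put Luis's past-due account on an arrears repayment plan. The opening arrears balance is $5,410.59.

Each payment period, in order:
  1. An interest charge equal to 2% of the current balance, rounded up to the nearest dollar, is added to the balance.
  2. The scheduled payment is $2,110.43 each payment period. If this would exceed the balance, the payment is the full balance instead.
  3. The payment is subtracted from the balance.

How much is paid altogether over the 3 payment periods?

Payment period 1: opening $5,410.59; interest $109.00 → $5,519.59; payment $2,110.43; balance $3,409.16
Payment period 2: opening $3,409.16; interest $69.00 → $3,478.16; payment $2,110.43; balance $1,367.73
Payment period 3: opening $1,367.73; interest $28.00 → $1,395.73; payment $1,395.73; balance $0.00
Total paid: $5,616.59

$5,616.59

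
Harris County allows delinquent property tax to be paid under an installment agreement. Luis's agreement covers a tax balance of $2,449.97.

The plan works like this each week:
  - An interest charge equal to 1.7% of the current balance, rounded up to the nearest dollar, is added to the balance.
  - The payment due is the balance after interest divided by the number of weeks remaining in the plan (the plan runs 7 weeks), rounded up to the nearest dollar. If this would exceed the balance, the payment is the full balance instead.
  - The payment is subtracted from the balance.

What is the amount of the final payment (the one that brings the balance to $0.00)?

$393.97

# | Opening | Interest | Payment | End bal
1 | $2,449.97 | $42.00 | $356.00 | $2,135.97
2 | $2,135.97 | $37.00 | $363.00 | $1,809.97
3 | $1,809.97 | $31.00 | $369.00 | $1,471.97
4 | $1,471.97 | $26.00 | $375.00 | $1,122.97
5 | $1,122.97 | $20.00 | $381.00 | $761.97
6 | $761.97 | $13.00 | $388.00 | $386.97
7 | $386.97 | $7.00 | $393.97 | $0.00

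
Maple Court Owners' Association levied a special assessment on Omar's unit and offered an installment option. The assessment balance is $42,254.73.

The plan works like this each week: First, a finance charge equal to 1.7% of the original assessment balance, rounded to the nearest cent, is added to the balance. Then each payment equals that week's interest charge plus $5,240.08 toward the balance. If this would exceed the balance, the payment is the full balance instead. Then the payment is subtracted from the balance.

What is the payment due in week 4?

Week 1: $42,254.73 +$718.33 interest = $42,973.06; pay $5,958.41 → $37,014.65
Week 2: $37,014.65 +$718.33 interest = $37,732.98; pay $5,958.41 → $31,774.57
Week 3: $31,774.57 +$718.33 interest = $32,492.90; pay $5,958.41 → $26,534.49
Week 4: $26,534.49 +$718.33 interest = $27,252.82; pay $5,958.41 → $21,294.41

$5,958.41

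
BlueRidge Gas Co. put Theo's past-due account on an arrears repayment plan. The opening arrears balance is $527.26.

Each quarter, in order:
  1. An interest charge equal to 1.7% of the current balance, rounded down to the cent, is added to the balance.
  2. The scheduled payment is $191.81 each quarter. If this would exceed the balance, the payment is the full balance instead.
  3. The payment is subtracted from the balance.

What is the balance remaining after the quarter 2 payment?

Quarter 1: opening $527.26; interest $8.96 → $536.22; payment $191.81; balance $344.41
Quarter 2: opening $344.41; interest $5.85 → $350.26; payment $191.81; balance $158.45

$158.45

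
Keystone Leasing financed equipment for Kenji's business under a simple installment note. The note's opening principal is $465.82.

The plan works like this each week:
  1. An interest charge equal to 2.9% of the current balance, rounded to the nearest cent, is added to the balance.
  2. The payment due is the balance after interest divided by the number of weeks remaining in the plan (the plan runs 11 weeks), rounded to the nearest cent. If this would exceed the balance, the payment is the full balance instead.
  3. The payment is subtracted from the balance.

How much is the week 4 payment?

Week 1: $465.82 +$13.51 interest = $479.33; pay $43.58 → $435.75
Week 2: $435.75 +$12.64 interest = $448.39; pay $44.84 → $403.55
Week 3: $403.55 +$11.70 interest = $415.25; pay $46.14 → $369.11
Week 4: $369.11 +$10.70 interest = $379.81; pay $47.48 → $332.33

$47.48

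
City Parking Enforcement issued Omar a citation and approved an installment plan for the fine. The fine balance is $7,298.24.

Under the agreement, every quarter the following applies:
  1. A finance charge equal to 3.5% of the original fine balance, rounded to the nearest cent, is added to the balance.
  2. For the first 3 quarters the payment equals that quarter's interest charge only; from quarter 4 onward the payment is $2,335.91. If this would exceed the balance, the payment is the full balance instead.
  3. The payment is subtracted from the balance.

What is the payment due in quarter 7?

$1,312.27

Quarter 1: opening $7,298.24; interest $255.44 → $7,553.68; payment $255.44; balance $7,298.24
Quarter 2: opening $7,298.24; interest $255.44 → $7,553.68; payment $255.44; balance $7,298.24
Quarter 3: opening $7,298.24; interest $255.44 → $7,553.68; payment $255.44; balance $7,298.24
Quarter 4: opening $7,298.24; interest $255.44 → $7,553.68; payment $2,335.91; balance $5,217.77
Quarter 5: opening $5,217.77; interest $255.44 → $5,473.21; payment $2,335.91; balance $3,137.30
Quarter 6: opening $3,137.30; interest $255.44 → $3,392.74; payment $2,335.91; balance $1,056.83
Quarter 7: opening $1,056.83; interest $255.44 → $1,312.27; payment $1,312.27; balance $0.00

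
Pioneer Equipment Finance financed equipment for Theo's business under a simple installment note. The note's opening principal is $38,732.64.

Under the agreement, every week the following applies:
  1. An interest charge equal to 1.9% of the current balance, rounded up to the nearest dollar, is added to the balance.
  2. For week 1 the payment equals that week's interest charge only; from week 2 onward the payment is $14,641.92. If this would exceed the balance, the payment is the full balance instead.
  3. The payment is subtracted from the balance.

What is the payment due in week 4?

Week 1: opening $38,732.64; interest $736.00 → $39,468.64; payment $736.00; balance $38,732.64
Week 2: opening $38,732.64; interest $736.00 → $39,468.64; payment $14,641.92; balance $24,826.72
Week 3: opening $24,826.72; interest $472.00 → $25,298.72; payment $14,641.92; balance $10,656.80
Week 4: opening $10,656.80; interest $203.00 → $10,859.80; payment $10,859.80; balance $0.00

$10,859.80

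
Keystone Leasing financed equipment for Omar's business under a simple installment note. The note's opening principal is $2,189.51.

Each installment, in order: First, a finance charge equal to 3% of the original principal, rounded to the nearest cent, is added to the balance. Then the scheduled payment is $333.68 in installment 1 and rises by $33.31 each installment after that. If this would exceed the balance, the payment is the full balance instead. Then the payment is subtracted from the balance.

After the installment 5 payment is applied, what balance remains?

Installment 1: $2,189.51 +$65.69 interest = $2,255.20; pay $333.68 → $1,921.52
Installment 2: $1,921.52 +$65.69 interest = $1,987.21; pay $366.99 → $1,620.22
Installment 3: $1,620.22 +$65.69 interest = $1,685.91; pay $400.30 → $1,285.61
Installment 4: $1,285.61 +$65.69 interest = $1,351.30; pay $433.61 → $917.69
Installment 5: $917.69 +$65.69 interest = $983.38; pay $466.92 → $516.46

$516.46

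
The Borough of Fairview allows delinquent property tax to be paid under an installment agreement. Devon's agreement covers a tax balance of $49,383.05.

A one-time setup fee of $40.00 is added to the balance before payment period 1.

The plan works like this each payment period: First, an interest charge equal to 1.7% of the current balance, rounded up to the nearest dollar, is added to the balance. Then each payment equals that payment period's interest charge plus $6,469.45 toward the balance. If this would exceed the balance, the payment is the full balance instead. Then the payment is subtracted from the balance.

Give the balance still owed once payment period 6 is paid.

Payment period 1: $49,423.05 +$841.00 interest = $50,264.05; pay $7,310.45 → $42,953.60
Payment period 2: $42,953.60 +$731.00 interest = $43,684.60; pay $7,200.45 → $36,484.15
Payment period 3: $36,484.15 +$621.00 interest = $37,105.15; pay $7,090.45 → $30,014.70
Payment period 4: $30,014.70 +$511.00 interest = $30,525.70; pay $6,980.45 → $23,545.25
Payment period 5: $23,545.25 +$401.00 interest = $23,946.25; pay $6,870.45 → $17,075.80
Payment period 6: $17,075.80 +$291.00 interest = $17,366.80; pay $6,760.45 → $10,606.35

$10,606.35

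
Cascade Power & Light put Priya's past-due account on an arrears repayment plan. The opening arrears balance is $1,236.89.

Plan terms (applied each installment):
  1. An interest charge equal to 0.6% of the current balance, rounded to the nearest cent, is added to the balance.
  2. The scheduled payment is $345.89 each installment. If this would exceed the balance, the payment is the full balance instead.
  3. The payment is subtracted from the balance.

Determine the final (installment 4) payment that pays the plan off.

$216.67

Installment 1: opening $1,236.89; interest $7.42 → $1,244.31; payment $345.89; balance $898.42
Installment 2: opening $898.42; interest $5.39 → $903.81; payment $345.89; balance $557.92
Installment 3: opening $557.92; interest $3.35 → $561.27; payment $345.89; balance $215.38
Installment 4: opening $215.38; interest $1.29 → $216.67; payment $216.67; balance $0.00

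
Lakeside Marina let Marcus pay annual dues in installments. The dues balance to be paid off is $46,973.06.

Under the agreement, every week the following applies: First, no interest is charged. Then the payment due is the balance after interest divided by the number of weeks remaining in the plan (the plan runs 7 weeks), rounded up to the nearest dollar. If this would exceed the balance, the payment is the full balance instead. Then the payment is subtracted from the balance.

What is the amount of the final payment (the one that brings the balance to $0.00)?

$6,709.06

Week 1: $46,973.06 − $6,711.00 → $40,262.06
Week 2: $40,262.06 − $6,711.00 → $33,551.06
Week 3: $33,551.06 − $6,711.00 → $26,840.06
Week 4: $26,840.06 − $6,711.00 → $20,129.06
Week 5: $20,129.06 − $6,710.00 → $13,419.06
Week 6: $13,419.06 − $6,710.00 → $6,709.06
Week 7: $6,709.06 − $6,709.06 → $0.00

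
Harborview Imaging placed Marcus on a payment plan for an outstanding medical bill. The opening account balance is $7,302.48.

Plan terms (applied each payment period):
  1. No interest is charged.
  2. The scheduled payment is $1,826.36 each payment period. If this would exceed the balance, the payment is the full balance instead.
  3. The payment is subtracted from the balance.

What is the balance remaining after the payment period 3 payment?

$1,823.40

Payment period 1: opening $7,302.48; payment $1,826.36; balance $5,476.12
Payment period 2: opening $5,476.12; payment $1,826.36; balance $3,649.76
Payment period 3: opening $3,649.76; payment $1,826.36; balance $1,823.40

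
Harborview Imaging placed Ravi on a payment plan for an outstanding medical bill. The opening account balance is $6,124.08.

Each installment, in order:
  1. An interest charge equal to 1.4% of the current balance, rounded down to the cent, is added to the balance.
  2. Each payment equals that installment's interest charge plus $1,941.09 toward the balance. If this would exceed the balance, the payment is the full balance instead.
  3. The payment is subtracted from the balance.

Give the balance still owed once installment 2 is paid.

$2,241.90

Installment 1: $6,124.08 +$85.73 interest = $6,209.81; pay $2,026.82 → $4,182.99
Installment 2: $4,182.99 +$58.56 interest = $4,241.55; pay $1,999.65 → $2,241.90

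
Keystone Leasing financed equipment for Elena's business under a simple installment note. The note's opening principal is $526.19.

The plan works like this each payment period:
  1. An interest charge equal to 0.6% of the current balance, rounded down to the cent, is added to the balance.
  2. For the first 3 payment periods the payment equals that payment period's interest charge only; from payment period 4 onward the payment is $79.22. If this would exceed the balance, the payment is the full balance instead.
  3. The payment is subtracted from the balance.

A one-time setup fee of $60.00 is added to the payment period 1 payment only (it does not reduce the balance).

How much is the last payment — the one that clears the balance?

# | Opening | Interest | Payment | Fee | End bal
1 | $526.19 | $3.15 | $3.15 | $60.00 | $526.19
2 | $526.19 | $3.15 | $3.15 | — | $526.19
3 | $526.19 | $3.15 | $3.15 | — | $526.19
4 | $526.19 | $3.15 | $79.22 | — | $450.12
5 | $450.12 | $2.70 | $79.22 | — | $373.60
6 | $373.60 | $2.24 | $79.22 | — | $296.62
7 | $296.62 | $1.77 | $79.22 | — | $219.17
8 | $219.17 | $1.31 | $79.22 | — | $141.26
9 | $141.26 | $0.84 | $79.22 | — | $62.88
10 | $62.88 | $0.37 | $63.25 | — | $0.00

$63.25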